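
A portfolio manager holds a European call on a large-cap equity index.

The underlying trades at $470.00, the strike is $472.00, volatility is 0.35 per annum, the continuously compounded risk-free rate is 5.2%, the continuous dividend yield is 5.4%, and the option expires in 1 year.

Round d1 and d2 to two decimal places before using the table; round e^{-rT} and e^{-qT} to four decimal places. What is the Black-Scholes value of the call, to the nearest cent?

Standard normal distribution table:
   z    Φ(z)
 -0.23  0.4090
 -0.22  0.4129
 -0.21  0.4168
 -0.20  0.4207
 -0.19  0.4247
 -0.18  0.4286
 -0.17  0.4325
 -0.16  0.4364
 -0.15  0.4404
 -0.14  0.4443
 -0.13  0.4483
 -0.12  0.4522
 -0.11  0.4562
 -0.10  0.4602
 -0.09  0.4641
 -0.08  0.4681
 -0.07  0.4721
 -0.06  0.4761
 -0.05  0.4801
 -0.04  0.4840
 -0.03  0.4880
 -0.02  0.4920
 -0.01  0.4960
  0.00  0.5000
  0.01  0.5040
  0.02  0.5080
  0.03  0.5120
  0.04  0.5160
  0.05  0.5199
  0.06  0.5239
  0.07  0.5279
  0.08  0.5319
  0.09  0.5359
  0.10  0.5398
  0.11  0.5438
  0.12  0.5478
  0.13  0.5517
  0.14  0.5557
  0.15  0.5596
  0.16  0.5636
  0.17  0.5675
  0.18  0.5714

$60.66

T = 1;  σ√T = 0.3500
d₁ = [ln(470/472) + (0.052 − 0.054 + 0.35²/2)·1] / 0.3500 = [-0.0042 + 0.0592] / 0.3500 = 0.1572 ≈ 0.16
d₂ = d₁ − σ√T = 0.1572 − 0.3500 = -0.1928 ≈ -0.19
exp(−qT) = exp(−0.054·1) = 0.9474;  exp(−rT) = exp(−0.052·1) = 0.9493
N(d₁) = N(0.16) = 0.5636;  N(d₂) = N(-0.19) = 0.4247
C = 470·0.9474·0.5636 − 472·0.9493·0.4247 = 250.9587 − 190.2952 = 60.6635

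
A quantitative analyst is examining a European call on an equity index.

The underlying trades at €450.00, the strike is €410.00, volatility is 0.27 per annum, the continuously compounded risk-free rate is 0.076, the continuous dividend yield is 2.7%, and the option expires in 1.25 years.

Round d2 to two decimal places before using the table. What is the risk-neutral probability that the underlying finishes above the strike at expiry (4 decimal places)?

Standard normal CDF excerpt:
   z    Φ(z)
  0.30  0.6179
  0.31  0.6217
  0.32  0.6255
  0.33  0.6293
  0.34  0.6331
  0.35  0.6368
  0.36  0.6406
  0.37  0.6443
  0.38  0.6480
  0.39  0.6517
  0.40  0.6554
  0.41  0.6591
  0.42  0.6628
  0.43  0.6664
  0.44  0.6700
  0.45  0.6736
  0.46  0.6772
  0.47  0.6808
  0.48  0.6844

0.6406

σ√T = 0.27·√1.25 = 0.3019
d₁ = [ln(450/410) + (0.076 − 0.027 + ½·0.27²)·1.25] / (σ√T) = (0.0931 + 0.1068) / 0.3019 = 0.6622 → 0.66
d₂ = 0.6622 − 0.3019 = 0.3603 → 0.36
Pr(exercise) under Q = N(d₂) = 0.6406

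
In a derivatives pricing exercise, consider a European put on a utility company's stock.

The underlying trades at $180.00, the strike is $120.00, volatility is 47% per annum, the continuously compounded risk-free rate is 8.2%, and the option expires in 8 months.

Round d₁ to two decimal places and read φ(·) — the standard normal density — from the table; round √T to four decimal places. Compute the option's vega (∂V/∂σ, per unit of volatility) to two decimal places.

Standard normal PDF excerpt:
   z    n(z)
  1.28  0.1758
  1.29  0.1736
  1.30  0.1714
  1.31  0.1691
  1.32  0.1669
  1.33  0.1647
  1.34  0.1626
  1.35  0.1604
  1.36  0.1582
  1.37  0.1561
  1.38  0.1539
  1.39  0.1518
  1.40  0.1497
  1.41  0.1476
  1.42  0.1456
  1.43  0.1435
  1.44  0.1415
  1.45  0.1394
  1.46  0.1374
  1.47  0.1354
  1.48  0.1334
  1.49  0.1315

σ√T = 0.47 × 0.8165 = 0.3838
ln(S/K) + (r + σ²/2)T = ln(180/120) + (0.082 + 0.47²/2)·0.6667 = 0.4055 + 0.1283 = 0.5338
d₁ = 0.5338 / 0.3838 = 1.3909 ⇒ 1.39
√T = √0.6667 = 0.8165
φ(d₁) = φ(1.39) = 0.1518
vega = S·φ(d₁)·√T = 180·0.1518·0.8165 = 22.3100

22.31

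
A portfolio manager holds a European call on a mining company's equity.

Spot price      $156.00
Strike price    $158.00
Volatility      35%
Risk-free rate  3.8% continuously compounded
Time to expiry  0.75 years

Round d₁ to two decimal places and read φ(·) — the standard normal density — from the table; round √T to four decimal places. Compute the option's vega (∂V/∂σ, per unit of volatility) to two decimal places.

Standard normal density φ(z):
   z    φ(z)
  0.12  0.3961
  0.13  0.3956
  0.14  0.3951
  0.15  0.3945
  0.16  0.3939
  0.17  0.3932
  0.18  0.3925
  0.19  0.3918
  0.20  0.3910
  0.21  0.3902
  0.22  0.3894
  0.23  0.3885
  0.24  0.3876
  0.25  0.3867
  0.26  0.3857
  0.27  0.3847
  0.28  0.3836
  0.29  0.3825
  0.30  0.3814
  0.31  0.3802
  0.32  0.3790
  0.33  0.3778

σ√T = 0.35 × 0.8660 = 0.3031
d₁ = [ln(156/158) + (0.038 + 0.35²/2)·0.75] / 0.3031 = [-0.0127 + 0.0744] / 0.3031 = 0.2036 ⇒ 0.20
√T = √0.75 = 0.8660
φ(d₁) = φ(0.20) = 0.3910
vega = S·φ(d₁)·√T = 156·0.3910·0.8660 = 52.8225

52.82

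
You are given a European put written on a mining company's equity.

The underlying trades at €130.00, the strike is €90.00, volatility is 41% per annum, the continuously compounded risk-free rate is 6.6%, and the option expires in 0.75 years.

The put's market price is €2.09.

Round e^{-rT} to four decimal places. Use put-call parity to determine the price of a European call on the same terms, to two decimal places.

e^(−rT) = e^(−0.066·0.75) = 0.9517
Put-call parity: C − P = S − K·e^(−rT) = 130 − 90·0.9517 = 130 − 85.6530 = 44.3470
C = P + (C − P) = 2.09 + (44.3470) = 46.4370

€46.44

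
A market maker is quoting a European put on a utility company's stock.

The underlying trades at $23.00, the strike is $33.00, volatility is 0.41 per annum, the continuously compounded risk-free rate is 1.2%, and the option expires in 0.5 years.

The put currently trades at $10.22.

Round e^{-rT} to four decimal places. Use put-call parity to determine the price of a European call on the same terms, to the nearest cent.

$0.42

exp(−rT) = exp(−0.012·0.5) = 0.9940
Put-call parity: C − P = S − K·e^(−rT) = 23 − 33·0.9940 = 23 − 32.8020 = -9.8020
C = P + (C − P) = 10.22 + (-9.8020) = 0.4180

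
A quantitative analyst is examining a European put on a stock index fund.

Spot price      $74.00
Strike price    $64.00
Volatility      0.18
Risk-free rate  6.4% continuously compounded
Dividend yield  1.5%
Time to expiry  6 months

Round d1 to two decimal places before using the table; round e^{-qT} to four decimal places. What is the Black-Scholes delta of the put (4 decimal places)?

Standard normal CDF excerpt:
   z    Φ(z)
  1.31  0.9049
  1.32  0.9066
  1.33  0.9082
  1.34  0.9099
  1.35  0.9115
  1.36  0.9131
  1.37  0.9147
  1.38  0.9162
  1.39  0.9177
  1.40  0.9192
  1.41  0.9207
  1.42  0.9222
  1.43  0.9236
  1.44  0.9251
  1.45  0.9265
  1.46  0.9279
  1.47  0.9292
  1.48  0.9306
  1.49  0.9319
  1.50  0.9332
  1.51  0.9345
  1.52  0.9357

σ√T = 0.18·√0.5 = 0.1273
ln(S/K) + (r − q + σ²/2)T = ln(74/64) + (0.064 − 0.015 + 0.18²/2)·0.5 = 0.1452 + 0.0326 = 0.1778
d₁ = 0.1778 / 0.1273 = 1.3968 ⇒ 1.40
N(d₁) = N(1.40) = 0.9192
Δ_put = e^(−qT)·(N(d₁) − 1) = 0.9925·(0.9192 − 1) = -0.0802

-0.0802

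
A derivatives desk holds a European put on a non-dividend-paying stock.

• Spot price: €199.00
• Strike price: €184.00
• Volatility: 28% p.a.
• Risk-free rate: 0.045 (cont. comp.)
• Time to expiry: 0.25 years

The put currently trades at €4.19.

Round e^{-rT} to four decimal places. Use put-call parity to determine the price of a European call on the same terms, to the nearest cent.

€21.25

e^(−rT) = e^(−0.045·0.25) = 0.9888
Put-call parity: C − P = S − K·e^(−rT) = 199 − 184·0.9888 = 199 − 181.9392 = 17.0608
C = P + (C − P) = 4.19 + (17.0608) = 21.2508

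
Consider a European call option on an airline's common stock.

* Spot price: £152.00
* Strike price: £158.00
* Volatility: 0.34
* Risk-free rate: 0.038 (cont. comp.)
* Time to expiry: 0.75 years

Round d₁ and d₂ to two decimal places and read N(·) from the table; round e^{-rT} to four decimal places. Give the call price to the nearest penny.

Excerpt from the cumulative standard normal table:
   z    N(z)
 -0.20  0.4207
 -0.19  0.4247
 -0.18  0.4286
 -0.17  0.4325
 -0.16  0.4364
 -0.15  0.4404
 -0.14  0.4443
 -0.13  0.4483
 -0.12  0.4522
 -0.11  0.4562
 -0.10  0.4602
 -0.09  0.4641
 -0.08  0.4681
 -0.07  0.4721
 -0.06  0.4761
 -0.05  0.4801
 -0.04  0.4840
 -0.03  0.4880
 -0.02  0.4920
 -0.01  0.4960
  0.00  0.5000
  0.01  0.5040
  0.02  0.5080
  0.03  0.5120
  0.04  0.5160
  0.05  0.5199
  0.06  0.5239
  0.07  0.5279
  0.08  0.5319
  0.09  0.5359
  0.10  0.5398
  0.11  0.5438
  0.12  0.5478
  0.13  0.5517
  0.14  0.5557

σ√T = 0.34 × 0.8660 = 0.2944
d₁ = [ln(152/158) + (0.038 + 0.34²/2)·0.75] / 0.2944 = [-0.0387 + 0.0719] / 0.2944 = 0.1125 which rounds to 0.11
d₂ = d₁ − σ√T = 0.1125 − 0.2944 = -0.1819 which rounds to -0.18
e^(−rT) = e^(−0.038·0.75) = 0.9719
N(d₁) = N(0.11) = 0.5438;  N(d₂) = N(-0.18) = 0.4286
C = 152·0.5438 − 158·0.9719·0.4286 = 82.6576 − 65.8159 = 16.8417

£16.84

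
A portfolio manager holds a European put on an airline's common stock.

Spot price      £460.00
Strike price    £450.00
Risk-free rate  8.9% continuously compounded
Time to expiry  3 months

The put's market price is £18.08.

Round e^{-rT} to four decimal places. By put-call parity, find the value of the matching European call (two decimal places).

£37.98

exp(−rT) = exp(−0.089·0.25) = 0.9780
Put-call parity: C − P = S − K·e^(−rT) = 460 − 450·0.9780 = 460 − 440.1000 = 19.9000
C = P + (C − P) = 18.08 + (19.9000) = 37.9800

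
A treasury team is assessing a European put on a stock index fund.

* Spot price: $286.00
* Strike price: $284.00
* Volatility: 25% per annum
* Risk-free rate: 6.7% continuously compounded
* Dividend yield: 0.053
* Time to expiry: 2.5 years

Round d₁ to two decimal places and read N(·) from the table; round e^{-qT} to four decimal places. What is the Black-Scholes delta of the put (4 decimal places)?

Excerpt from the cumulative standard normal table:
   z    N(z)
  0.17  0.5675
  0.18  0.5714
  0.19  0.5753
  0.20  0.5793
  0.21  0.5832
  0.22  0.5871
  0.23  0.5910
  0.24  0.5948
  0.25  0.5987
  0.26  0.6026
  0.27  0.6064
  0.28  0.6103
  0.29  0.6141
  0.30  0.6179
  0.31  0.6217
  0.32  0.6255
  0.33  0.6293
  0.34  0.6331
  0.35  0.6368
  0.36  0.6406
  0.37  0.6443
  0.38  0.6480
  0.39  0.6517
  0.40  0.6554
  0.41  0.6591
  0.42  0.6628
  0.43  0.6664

σ√T = 0.25·√2.5 = 0.3953
d₁ = [ln(286/284) + (0.067 − 0.053 + ½·0.25²)·2.5] / (σ√T) = (0.0070 + 0.1131) / 0.3953 = 0.3039 → 0.30
N(d₁) = N(0.30) = 0.6179
Δ_put = e^(−qT)·(N(d₁) − 1) = 0.8759·(0.6179 − 1) = -0.3347

-0.3347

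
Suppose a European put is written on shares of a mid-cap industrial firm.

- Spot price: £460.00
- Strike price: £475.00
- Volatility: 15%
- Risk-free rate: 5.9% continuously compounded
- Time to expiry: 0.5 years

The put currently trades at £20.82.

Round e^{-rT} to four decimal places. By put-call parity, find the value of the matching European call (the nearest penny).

£19.64

exp(−rT) = exp(−0.059·0.5) = 0.9709
Put-call parity: C − P = S − K·e^(−rT) = 460 − 475·0.9709 = 460 − 461.1775 = -1.1775
C = P + (C − P) = 20.82 + (-1.1775) = 19.6425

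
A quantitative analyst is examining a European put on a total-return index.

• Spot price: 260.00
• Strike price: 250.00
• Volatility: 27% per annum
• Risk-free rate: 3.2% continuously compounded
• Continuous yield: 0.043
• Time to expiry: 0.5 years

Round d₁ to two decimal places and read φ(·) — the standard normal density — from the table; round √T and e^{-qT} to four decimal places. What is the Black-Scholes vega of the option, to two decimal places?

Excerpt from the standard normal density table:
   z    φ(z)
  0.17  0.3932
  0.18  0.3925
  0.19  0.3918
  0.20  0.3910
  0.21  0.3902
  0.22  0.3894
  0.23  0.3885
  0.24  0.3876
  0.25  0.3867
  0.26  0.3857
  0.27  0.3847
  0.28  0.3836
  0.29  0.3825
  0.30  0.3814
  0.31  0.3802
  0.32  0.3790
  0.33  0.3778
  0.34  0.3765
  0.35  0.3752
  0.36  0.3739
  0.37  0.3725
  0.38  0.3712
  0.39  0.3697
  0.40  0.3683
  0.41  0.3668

69.22

σ√T = 0.27 × 0.7071 = 0.1909
d₁ = [ln(260/250) + (0.032 − 0.043 + 0.27²/2)·0.5] / 0.1909 = [0.0392 + 0.0127] / 0.1909 = 0.2721 ≈ 0.27
√T = √0.5 = 0.7071
φ(d₁) = φ(0.27) = 0.3847
e^(−qT) = e^(−0.043·0.5) = 0.9787
vega = S·e^(−qT)·φ(d₁)·√T = 260·0.9787·0.3847·0.7071 = 69.2191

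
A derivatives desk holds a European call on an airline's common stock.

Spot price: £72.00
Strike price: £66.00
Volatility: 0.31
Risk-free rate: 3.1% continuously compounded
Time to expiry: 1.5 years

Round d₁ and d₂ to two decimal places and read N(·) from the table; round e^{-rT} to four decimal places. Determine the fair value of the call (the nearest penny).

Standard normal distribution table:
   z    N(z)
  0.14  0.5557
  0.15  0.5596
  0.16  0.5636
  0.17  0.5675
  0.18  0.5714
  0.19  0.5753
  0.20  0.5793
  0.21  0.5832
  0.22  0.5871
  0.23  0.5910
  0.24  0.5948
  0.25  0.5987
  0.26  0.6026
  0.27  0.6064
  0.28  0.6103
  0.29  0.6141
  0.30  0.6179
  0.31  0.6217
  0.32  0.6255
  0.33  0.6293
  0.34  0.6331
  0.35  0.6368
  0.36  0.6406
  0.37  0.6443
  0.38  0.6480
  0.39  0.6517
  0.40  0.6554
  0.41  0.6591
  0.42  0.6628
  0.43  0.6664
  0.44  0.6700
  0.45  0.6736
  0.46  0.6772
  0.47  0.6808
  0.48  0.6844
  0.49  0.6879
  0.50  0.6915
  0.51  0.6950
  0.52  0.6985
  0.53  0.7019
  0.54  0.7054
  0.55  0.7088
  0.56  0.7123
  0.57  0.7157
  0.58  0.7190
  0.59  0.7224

σ√T = 0.31·√1.5 = 0.3797
d₁ = [ln(72/66) + (0.031 + 0.31²/2)·1.5] / 0.3797 = [0.0870 + 0.1186] / 0.3797 = 0.5415 ≈ 0.54
d₂ = d₁ − σ√T = 0.5415 − 0.3797 = 0.1618 ≈ 0.16
e^(−rT) = e^(−0.031·1.5) = 0.9546
N(d₁) = N(0.54) = 0.7054;  N(d₂) = N(0.16) = 0.5636
C = 72·0.7054 − 66·0.9546·0.5636 = 50.7888 − 35.5088 = 15.2800

£15.28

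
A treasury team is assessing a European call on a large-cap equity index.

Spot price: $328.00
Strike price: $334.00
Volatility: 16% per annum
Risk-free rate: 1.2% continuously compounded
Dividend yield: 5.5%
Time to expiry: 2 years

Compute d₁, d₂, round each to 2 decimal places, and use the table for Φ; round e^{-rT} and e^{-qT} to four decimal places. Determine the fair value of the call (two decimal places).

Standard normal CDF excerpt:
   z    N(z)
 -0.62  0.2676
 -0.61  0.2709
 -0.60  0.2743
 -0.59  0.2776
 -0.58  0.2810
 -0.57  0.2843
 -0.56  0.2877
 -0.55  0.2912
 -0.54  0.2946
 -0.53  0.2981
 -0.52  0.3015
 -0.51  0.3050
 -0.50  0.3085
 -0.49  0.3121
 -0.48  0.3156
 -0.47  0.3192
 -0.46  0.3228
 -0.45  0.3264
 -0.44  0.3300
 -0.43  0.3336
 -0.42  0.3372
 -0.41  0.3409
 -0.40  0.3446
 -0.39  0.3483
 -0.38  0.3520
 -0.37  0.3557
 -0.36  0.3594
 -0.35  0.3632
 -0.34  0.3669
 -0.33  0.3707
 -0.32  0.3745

σ√T = 0.16·√2 = 0.2263
d₁ = [ln(328/334) + (0.012 − 0.055 + ½·0.16²)·2] / (σ√T) = (-0.0181 − 0.0604) / 0.2263 = -0.3470 which rounds to -0.35
d₂ = -0.3470 − 0.2263 = -0.5733 which rounds to -0.57
exp(−qT) = exp(−0.055·2) = 0.8958;  exp(−rT) = exp(−0.012·2) = 0.9763
N(d₁) = N(-0.35) = 0.3632;  N(d₂) = N(-0.57) = 0.2843
C = 328·0.8958·0.3632 − 334·0.9763·0.2843 = 106.7163 − 92.7057 = 14.0106

$14.01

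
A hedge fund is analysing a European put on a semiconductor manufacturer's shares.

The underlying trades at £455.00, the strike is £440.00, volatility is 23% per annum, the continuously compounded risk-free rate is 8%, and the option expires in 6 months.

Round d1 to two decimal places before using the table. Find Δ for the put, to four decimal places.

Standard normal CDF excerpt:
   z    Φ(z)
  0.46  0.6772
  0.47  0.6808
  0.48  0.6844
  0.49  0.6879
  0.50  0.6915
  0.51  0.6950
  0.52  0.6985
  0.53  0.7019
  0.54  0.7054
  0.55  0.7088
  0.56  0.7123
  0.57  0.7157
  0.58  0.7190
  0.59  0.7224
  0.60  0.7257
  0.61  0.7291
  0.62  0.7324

σ√T = 0.23·√0.5 = 0.1626
d₁ = [ln(455/440) + (0.08 + ½·0.23²)·0.5] / (σ√T) = (0.0335 + 0.0532) / 0.1626 = 0.5334 ≈ 0.53
N(d₁) = N(0.53) = 0.7019
Δ_put = N(d₁) − 1 = 0.7019 − 1 = -0.2981

-0.2981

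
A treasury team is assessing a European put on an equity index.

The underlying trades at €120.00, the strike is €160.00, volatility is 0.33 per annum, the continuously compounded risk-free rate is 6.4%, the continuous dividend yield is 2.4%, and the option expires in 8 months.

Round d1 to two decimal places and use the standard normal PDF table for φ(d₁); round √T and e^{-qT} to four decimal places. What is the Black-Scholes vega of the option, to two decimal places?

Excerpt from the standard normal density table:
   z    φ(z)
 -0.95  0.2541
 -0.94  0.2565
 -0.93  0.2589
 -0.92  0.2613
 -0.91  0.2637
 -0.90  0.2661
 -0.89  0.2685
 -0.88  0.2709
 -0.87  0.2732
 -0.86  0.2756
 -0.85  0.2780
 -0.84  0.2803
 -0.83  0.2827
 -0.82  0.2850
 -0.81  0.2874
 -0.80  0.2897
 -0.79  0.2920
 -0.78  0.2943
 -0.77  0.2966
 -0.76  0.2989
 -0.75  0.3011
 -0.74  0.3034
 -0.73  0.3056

27.26

σ√T = 0.33·√0.6667 = 0.2694
d₁ = [ln(120/160) + (0.064 − 0.024 + ½·0.33²)·0.6667] / (σ√T) = (-0.2877 + 0.0630) / 0.2694 = -0.8340 → -0.83
√T = √0.6667 = 0.8165
φ(d₁) = φ(-0.83) = 0.2827
e^(−qT) = e^(−0.024·0.6667) = 0.9841
vega = S·e^(−qT)·φ(d₁)·√T = 120·0.9841·0.2827·0.8165 = 27.2585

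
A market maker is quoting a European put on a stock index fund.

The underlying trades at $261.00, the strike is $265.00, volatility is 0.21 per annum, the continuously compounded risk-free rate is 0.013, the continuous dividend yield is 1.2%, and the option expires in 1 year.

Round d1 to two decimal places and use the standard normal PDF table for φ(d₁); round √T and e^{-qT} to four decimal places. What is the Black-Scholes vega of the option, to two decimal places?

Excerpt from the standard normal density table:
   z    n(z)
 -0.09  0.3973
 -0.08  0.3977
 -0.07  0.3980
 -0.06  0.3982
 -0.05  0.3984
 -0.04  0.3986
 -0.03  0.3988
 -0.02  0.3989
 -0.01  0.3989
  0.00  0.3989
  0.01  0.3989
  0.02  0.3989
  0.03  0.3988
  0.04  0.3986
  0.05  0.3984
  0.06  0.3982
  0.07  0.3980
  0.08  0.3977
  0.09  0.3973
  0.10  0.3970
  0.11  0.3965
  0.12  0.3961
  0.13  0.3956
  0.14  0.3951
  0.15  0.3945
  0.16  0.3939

σ√T = 0.21·√1 = 0.2100
ln(S/K) + (r − q + σ²/2)T = ln(261/265) + (0.013 − 0.012 + 0.21²/2)·1 = -0.0152 + 0.0230 = 0.0078
d₁ = 0.0078 / 0.2100 = 0.0373 ≈ 0.04
√T = √1 = 1.0000
φ(d₁) = φ(0.04) = 0.3986
exp(−qT) = exp(−0.012·1) = 0.9881
vega = S·exp(−qT)·φ(d₁)·√T = 261·0.9881·0.3986·1.0000 = 102.7966
(Vega is the same for a European call and put with the same parameters.)

102.80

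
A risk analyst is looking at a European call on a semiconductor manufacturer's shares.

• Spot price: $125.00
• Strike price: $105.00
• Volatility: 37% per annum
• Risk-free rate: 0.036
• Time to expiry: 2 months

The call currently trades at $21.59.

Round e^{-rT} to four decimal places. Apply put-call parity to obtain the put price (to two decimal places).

e^(−rT) = e^(−0.036·0.1667) = 0.9940
Put-call parity: C − P = S − K·e^(−rT) = 125 − 105·0.9940 = 125 − 104.3700 = 20.6300
P = C − (C − P) = 21.59 − (20.6300) = 0.9600

$0.96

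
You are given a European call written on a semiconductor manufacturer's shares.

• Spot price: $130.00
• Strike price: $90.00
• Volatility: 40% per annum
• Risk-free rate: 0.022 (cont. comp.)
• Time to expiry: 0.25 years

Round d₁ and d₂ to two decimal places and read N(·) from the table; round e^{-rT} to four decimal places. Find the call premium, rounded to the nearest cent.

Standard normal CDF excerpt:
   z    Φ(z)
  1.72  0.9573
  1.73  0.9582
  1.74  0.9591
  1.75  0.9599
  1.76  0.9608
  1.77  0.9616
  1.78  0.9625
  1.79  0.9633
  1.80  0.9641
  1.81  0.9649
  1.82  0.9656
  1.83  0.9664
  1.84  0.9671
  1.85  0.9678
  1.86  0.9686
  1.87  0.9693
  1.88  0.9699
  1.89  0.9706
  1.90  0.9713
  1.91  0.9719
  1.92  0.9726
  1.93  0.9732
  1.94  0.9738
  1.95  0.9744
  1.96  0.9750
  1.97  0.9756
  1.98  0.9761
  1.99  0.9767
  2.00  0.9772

$40.76

σ√T = 0.4·√0.25 = 0.2000
d₁ = [ln(130/90) + (0.022 + 0.4²/2)·0.25] / 0.2000 = [0.3677 + 0.0255] / 0.2000 = 1.9661 → 1.97
d₂ = d₁ − σ√T = 1.9661 − 0.2000 = 1.7661 → 1.77
e^(−rT) = e^(−0.022·0.25) = 0.9945
N(d₁) = N(1.97) = 0.9756;  N(d₂) = N(1.77) = 0.9616
C = 130·0.9756 − 90·0.9945·0.9616 = 126.8280 − 86.0680 = 40.7600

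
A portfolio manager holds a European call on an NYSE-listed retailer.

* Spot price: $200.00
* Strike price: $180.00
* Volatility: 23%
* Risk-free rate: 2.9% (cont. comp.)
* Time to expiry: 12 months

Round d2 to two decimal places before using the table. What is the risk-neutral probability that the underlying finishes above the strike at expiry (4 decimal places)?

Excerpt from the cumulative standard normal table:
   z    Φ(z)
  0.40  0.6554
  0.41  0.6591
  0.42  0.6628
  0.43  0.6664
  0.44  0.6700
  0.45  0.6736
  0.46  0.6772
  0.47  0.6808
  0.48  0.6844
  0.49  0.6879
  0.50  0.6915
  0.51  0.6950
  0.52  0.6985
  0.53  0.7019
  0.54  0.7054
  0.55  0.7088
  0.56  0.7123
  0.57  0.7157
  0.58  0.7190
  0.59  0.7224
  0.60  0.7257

T = 1;  σ√T = 0.2300
d₁ = [ln(200/180) + (0.029 + ½·0.23²)·1] / (σ√T) = (0.1054 + 0.0554) / 0.2300 = 0.6992 → 0.70
d₂ = 0.6992 − 0.2300 = 0.4692 → 0.47
Risk-neutral Pr[S_T > K] = N(d₂) = N(0.47) = 0.6808

0.6808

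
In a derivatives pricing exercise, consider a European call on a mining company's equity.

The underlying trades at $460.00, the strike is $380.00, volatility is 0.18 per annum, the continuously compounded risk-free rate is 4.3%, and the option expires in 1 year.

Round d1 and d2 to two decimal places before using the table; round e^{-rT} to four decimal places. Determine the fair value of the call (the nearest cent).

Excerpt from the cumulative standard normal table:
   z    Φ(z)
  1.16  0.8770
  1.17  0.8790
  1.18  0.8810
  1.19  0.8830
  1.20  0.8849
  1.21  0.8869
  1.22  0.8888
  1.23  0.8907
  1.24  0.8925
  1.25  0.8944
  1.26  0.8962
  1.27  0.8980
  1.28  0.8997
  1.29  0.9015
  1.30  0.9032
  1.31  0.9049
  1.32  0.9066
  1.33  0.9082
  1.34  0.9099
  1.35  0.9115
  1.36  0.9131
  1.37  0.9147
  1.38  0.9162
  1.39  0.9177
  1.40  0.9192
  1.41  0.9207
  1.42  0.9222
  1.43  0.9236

σ√T = 0.18·√1 = 0.1800
ln(S/K) + (r + σ²/2)T = ln(460/380) + (0.043 + 0.18²/2)·1 = 0.1911 + 0.0592 = 0.2503
d₁ = 0.2503 / 0.1800 = 1.3903 → 1.39
d₂ = d₁ − σ√T = 1.3903 − 0.1800 = 1.2103 → 1.21
e^(−rT) = e^(−0.043·1) = 0.9579
N(d₁) = N(1.39) = 0.9177;  N(d₂) = N(1.21) = 0.8869
C = 460·0.9177 − 380·0.9579·0.8869 = 422.1420 − 322.8334 = 99.3086

$99.31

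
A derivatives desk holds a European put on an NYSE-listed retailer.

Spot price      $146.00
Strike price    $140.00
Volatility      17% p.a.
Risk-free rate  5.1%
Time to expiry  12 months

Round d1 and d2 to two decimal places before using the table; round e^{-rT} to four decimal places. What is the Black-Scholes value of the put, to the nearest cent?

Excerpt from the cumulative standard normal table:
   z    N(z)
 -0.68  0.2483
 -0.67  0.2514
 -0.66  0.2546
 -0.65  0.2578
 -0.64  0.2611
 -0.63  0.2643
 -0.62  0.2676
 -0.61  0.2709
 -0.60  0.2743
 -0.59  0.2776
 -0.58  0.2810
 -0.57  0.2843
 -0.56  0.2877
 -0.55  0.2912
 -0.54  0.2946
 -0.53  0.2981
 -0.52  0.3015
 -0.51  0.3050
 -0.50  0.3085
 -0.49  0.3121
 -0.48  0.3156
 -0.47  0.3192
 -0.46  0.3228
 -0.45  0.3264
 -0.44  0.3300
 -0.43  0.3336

σ√T = 0.17 × 1.0000 = 0.1700
ln(S/K) + (r + σ²/2)T = ln(146/140) + (0.051 + 0.17²/2)·1 = 0.0420 + 0.0654 = 0.1074
d₁ = 0.1074 / 0.1700 = 0.6318 which rounds to 0.63
d₂ = d₁ − σ√T = 0.6318 − 0.1700 = 0.4618 which rounds to 0.46
exp(−rT) = exp(−0.051·1) = 0.9503
P = 140·0.9503·N(-0.46) − 146·N(-0.63) = 140·0.9503·0.3228 − 146·0.2643 = 42.9460 − 38.5878 = 4.3582

$4.36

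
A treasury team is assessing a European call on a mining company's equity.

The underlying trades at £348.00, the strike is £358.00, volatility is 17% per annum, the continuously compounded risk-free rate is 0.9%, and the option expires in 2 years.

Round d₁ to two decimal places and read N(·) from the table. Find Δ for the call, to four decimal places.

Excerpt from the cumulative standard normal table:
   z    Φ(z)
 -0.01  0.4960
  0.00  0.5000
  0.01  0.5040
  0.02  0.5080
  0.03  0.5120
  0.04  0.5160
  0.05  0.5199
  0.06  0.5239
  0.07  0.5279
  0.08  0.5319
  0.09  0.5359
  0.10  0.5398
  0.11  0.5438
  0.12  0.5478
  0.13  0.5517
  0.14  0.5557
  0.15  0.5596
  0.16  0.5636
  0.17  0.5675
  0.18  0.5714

0.5319

σ√T = 0.17·√2 = 0.2404
ln(S/K) + (r + σ²/2)T = ln(348/358) + (0.009 + 0.17²/2)·2 = -0.0283 + 0.0469 = 0.0186
d₁ = 0.0186 / 0.2404 = 0.0772 → 0.08
N(d₁) = N(0.08) = 0.5319
Δ_call = N(d₁) = 0.5319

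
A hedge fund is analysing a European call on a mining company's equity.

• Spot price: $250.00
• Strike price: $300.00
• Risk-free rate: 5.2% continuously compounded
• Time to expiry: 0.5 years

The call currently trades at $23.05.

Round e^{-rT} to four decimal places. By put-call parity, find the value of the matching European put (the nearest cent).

e^(−rT) = e^(−0.052·0.5) = 0.9743
Put-call parity: C − P = S − K·e^(−rT) = 250 − 300·0.9743 = 250 − 292.2900 = -42.2900
P = C − (C − P) = 23.05 − (-42.2900) = 65.3400

$65.34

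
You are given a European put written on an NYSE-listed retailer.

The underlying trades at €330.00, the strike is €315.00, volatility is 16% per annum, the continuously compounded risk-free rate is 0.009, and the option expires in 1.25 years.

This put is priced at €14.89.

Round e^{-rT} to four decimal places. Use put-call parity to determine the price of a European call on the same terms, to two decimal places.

€33.42

e^(−rT) = e^(−0.009·1.25) = 0.9888
Put-call parity: C − P = S − K·e^(−rT) = 330 − 315·0.9888 = 330 − 311.4720 = 18.5280
C = P + (C − P) = 14.89 + (18.5280) = 33.4180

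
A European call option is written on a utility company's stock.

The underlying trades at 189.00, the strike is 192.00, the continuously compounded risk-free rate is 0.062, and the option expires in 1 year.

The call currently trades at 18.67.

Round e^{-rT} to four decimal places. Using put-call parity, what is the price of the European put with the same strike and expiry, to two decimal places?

e^(−rT) = e^(−0.062·1) = 0.9399
Put-call parity: C − P = S − K·e^(−rT) = 189 − 192·0.9399 = 189 − 180.4608 = 8.5392
P = C − (C − P) = 18.67 − (8.5392) = 10.1308

10.13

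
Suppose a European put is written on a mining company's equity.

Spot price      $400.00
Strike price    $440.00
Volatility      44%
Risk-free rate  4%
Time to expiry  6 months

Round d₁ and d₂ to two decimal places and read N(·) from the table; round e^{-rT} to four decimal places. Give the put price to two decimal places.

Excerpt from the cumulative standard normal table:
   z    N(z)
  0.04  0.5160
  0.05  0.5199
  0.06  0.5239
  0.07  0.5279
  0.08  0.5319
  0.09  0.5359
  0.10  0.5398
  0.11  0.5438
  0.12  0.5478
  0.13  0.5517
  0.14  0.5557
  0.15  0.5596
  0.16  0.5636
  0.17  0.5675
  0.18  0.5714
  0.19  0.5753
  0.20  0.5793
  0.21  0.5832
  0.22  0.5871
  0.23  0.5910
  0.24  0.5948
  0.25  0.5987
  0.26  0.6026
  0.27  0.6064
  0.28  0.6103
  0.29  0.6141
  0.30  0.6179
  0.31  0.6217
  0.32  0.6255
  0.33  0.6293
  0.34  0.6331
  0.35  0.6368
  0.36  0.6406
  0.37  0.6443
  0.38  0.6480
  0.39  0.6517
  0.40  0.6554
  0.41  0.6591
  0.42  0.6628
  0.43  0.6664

σ√T = 0.44 × 0.7071 = 0.3111
d₁ = [ln(400/440) + (0.04 + 0.44²/2)·0.5] / 0.3111 = [-0.0953 + 0.0684] / 0.3111 = -0.0865 → -0.09
d₂ = d₁ − σ√T = -0.0865 − 0.3111 = -0.3976 → -0.40
e^(−rT) = e^(−0.04·0.5) = 0.9802
N(−d₂) = N(0.40) = 0.6554;  N(−d₁) = N(0.09) = 0.5359
P = 440·0.9802·0.6554 − 400·0.5359 = 282.6662 − 214.3600 = 68.3062

$68.31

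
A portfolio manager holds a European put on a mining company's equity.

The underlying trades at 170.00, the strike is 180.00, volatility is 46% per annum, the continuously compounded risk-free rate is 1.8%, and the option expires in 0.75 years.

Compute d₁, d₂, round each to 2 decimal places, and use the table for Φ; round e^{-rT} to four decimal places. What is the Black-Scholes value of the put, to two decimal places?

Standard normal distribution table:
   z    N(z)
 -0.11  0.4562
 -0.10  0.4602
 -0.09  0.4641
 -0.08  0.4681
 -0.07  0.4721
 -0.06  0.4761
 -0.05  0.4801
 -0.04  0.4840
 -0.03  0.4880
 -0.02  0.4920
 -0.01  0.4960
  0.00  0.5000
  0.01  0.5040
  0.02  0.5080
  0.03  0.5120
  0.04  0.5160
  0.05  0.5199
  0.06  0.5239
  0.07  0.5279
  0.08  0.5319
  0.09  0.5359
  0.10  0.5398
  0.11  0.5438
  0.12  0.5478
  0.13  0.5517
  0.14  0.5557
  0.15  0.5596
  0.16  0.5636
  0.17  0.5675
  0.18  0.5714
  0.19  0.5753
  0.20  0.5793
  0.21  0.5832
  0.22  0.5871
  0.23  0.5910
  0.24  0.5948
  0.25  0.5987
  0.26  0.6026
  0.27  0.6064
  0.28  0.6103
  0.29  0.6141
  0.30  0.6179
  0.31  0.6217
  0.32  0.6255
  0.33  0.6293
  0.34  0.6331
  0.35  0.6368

T = 0.75;  σ√T = 0.3984
d₁ = [ln(170/180) + (0.018 + 0.46²/2)·0.75] / 0.3984 = [-0.0572 + 0.0929] / 0.3984 = 0.0896 ≈ 0.09
d₂ = d₁ − σ√T = 0.0896 − 0.3984 = -0.3088 ≈ -0.31
exp(−rT) = exp(−0.018·0.75) = 0.9866
N(−d₂) = N(0.31) = 0.6217;  N(−d₁) = N(-0.09) = 0.4641
P = 180·0.9866·0.6217 − 170·0.4641 = 110.4065 − 78.8970 = 31.5095

31.51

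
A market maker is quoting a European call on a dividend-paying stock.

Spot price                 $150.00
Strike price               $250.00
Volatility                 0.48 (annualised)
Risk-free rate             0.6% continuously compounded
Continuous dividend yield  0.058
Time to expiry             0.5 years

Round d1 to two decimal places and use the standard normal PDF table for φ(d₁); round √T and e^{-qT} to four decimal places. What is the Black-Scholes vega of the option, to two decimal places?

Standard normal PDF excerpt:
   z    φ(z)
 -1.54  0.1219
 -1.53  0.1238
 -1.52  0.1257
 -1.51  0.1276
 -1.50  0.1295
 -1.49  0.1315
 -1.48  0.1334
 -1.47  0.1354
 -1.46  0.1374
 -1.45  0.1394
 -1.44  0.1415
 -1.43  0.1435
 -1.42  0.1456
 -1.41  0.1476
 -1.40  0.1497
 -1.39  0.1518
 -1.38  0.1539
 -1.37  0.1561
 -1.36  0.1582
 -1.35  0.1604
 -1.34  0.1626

15.21

σ√T = 0.48 × 0.7071 = 0.3394
ln(S/K) + (r − q + σ²/2)T = ln(150/250) + (0.006 − 0.058 + 0.48²/2)·0.5 = -0.5108 + 0.0316 = -0.4792
d₁ = -0.4792 / 0.3394 = -1.4119 which rounds to -1.41
√T = √0.5 = 0.7071
φ(d₁) = φ(-1.41) = 0.1476
e^(−qT) = e^(−0.058·0.5) = 0.9714
vega = S·e^(−qT)·φ(d₁)·√T = 150·0.9714·0.1476·0.7071 = 15.2075
(Call and put vega coincide under Black-Scholes.)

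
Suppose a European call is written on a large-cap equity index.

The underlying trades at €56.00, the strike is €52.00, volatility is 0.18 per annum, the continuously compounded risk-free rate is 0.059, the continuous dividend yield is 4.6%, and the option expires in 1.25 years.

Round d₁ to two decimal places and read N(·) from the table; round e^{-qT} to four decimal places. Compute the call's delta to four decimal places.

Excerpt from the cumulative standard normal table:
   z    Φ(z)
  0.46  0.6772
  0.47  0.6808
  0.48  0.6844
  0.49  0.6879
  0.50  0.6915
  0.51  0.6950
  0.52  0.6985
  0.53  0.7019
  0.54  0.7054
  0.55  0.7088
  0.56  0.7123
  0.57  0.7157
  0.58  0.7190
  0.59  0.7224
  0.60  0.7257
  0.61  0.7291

σ√T = 0.18·√1.25 = 0.2012
ln(S/K) + (r − q + σ²/2)T = ln(56/52) + (0.059 − 0.046 + 0.18²/2)·1.25 = 0.0741 + 0.0365 = 0.1106
d₁ = 0.1106 / 0.2012 = 0.5496 which rounds to 0.55
N(d₁) = N(0.55) = 0.7088
Δ_call = e^(−qT)·N(d₁) = 0.9441·0.7088 = 0.6692

0.6692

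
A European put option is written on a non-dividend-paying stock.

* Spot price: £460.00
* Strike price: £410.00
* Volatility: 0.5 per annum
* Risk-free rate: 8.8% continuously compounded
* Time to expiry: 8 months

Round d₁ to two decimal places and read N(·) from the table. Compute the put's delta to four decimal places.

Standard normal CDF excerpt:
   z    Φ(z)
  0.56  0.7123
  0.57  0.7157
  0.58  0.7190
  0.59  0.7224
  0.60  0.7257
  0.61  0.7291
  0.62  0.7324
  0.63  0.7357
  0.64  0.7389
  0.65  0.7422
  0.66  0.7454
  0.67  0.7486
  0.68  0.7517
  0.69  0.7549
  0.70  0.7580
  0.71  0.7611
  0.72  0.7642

-0.2643

T = 0.6667;  σ√T = 0.4082
d₁ = [ln(460/410) + (0.088 + ½·0.5²)·0.6667] / (σ√T) = (0.1151 + 0.1420) / 0.4082 = 0.6297 which rounds to 0.63
N(d₁) = N(0.63) = 0.7357
Δ_put = N(d₁) − 1 = 0.7357 − 1 = -0.2643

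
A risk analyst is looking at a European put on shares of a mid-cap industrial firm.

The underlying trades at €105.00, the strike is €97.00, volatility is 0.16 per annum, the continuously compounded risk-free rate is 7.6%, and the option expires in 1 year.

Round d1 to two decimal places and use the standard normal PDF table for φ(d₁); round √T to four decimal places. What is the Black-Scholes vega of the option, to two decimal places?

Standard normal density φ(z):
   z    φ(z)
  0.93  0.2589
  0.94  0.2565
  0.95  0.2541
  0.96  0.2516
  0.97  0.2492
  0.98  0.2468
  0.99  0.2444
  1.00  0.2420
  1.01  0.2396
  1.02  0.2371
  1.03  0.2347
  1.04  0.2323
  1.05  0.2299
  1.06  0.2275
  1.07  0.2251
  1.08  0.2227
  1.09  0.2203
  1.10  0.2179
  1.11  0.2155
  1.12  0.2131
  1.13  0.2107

24.14

σ√T = 0.16·√1 = 0.1600
ln(S/K) + (r + σ²/2)T = ln(105/97) + (0.076 + 0.16²/2)·1 = 0.0792 + 0.0888 = 0.1680
d₁ = 0.1680 / 0.1600 = 1.0503 which rounds to 1.05
√T = √1 = 1.0000
φ(d₁) = φ(1.05) = 0.2299
vega = S·φ(d₁)·√T = 105·0.2299·1.0000 = 24.1395
(The call has the same vega.)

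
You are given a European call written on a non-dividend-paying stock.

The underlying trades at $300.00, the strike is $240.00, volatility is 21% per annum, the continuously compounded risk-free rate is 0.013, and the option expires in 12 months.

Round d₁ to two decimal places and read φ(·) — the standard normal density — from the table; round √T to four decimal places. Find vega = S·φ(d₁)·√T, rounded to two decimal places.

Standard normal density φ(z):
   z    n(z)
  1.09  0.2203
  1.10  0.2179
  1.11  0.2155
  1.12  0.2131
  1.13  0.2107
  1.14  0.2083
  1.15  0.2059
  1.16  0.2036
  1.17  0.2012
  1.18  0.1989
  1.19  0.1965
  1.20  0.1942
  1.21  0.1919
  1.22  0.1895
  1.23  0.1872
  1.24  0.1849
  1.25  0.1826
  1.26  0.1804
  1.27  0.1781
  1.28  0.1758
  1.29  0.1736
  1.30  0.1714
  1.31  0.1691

56.16

σ√T = 0.21·√1 = 0.2100
ln(S/K) + (r + σ²/2)T = ln(300/240) + (0.013 + 0.21²/2)·1 = 0.2231 + 0.0350 = 0.2582
d₁ = 0.2582 / 0.2100 = 1.2295 → 1.23
√T = √1 = 1.0000
φ(d₁) = φ(1.23) = 0.1872
vega = S·φ(d₁)·√T = 300·0.1872·1.0000 = 56.1600
(The put has the same vega.)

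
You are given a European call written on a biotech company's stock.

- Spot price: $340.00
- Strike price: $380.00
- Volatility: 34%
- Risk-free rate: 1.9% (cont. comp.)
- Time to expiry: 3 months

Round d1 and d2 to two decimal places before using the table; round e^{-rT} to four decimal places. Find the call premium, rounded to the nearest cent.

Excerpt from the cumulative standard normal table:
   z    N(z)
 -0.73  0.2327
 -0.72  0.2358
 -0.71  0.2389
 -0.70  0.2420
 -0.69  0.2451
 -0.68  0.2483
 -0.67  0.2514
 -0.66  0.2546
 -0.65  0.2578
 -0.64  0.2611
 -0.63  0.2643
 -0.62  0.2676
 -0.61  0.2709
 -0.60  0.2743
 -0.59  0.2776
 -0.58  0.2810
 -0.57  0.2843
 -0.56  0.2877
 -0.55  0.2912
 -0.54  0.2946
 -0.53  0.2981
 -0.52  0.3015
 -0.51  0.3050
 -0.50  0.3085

T = 0.25;  σ√T = 0.1700
d₁ = [ln(340/380) + (0.019 + 0.34²/2)·0.25] / 0.1700 = [-0.1112 + 0.0192] / 0.1700 = -0.5413 which rounds to -0.54
d₂ = d₁ − σ√T = -0.5413 − 0.1700 = -0.7113 which rounds to -0.71
exp(−rT) = exp(−0.019·0.25) = 0.9953
N(d₁) = N(-0.54) = 0.2946;  N(d₂) = N(-0.71) = 0.2389
C = 340·0.2946 − 380·0.9953·0.2389 = 100.1640 − 90.3553 = 9.8087

$9.81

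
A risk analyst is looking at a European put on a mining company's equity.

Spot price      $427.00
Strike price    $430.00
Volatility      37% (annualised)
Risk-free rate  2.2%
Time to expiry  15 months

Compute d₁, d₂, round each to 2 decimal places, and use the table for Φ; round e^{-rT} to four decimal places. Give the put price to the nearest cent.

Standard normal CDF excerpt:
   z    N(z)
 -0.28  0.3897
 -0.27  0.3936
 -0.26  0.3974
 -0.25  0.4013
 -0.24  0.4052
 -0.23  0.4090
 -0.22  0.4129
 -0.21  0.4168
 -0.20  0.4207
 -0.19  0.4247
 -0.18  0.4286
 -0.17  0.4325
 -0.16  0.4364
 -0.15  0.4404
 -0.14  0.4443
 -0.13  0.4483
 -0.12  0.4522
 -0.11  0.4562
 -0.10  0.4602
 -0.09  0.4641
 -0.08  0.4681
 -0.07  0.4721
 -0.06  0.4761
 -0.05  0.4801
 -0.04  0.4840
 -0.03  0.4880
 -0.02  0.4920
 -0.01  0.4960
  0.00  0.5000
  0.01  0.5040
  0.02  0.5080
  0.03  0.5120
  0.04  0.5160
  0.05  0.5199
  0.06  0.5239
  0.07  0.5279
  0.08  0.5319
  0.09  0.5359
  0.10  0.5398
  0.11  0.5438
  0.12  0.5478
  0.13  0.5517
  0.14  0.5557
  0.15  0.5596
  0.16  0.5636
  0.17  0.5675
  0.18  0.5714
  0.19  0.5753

$66.09

T = 1.25;  σ√T = 0.4137
ln(S/K) + (r + σ²/2)T = ln(427/430) + (0.022 + 0.37²/2)·1.25 = -0.0070 + 0.1131 = 0.1061
d₁ = 0.1061 / 0.4137 = 0.2564 which rounds to 0.26
d₂ = d₁ − σ√T = 0.2564 − 0.4137 = -0.1573 which rounds to -0.16
e^(−rT) = e^(−0.022·1.25) = 0.9729
P = 430·0.9729·N(0.16) − 427·N(-0.26) = 430·0.9729·0.5636 − 427·0.3974 = 235.7804 − 169.6898 = 66.0906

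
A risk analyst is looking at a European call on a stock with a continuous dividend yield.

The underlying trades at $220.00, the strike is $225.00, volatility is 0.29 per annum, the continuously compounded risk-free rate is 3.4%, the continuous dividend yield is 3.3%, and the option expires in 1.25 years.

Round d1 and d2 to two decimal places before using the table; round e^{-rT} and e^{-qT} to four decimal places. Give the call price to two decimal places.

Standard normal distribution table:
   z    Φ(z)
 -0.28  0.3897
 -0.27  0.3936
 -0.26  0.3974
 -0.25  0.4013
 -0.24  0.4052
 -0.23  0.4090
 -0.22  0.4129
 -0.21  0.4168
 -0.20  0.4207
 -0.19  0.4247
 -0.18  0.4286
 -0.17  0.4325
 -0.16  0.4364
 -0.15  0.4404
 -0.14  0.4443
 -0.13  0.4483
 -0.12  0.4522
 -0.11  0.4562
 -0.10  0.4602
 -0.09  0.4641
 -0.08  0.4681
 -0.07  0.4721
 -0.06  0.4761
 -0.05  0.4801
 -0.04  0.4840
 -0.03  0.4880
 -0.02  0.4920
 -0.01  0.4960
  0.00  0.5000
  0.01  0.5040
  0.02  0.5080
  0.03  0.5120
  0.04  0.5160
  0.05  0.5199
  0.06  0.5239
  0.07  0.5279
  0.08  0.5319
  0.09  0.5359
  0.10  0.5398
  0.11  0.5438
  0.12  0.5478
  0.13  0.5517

T = 1.25;  σ√T = 0.3242
d₁ = [ln(220/225) + (0.034 − 0.033 + 0.29²/2)·1.25] / 0.3242 = [-0.0225 + 0.0538] / 0.3242 = 0.0967 → 0.10
d₂ = d₁ − σ√T = 0.0967 − 0.3242 = -0.2276 → -0.23
e^(−qT) = e^(−0.033·1.25) = 0.9596;  e^(−rT) = e^(−0.034·1.25) = 0.9584
C = 220·0.9596·N(0.10) − 225·0.9584·N(-0.23) = 220·0.9596·0.5398 − 225·0.9584·0.4090 = 113.9583 − 88.1968 = 25.7615

$25.76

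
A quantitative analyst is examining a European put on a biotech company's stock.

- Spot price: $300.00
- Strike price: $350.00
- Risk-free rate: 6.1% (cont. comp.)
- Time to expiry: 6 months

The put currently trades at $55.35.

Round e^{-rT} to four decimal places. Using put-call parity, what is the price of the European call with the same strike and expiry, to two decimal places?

exp(−rT) = exp(−0.061·0.5) = 0.9700
Put-call parity: C − P = S − K·e^(−rT) = 300 − 350·0.9700 = 300 − 339.5000 = -39.5000
C = P + (C − P) = 55.35 + (-39.5000) = 15.8500

$15.85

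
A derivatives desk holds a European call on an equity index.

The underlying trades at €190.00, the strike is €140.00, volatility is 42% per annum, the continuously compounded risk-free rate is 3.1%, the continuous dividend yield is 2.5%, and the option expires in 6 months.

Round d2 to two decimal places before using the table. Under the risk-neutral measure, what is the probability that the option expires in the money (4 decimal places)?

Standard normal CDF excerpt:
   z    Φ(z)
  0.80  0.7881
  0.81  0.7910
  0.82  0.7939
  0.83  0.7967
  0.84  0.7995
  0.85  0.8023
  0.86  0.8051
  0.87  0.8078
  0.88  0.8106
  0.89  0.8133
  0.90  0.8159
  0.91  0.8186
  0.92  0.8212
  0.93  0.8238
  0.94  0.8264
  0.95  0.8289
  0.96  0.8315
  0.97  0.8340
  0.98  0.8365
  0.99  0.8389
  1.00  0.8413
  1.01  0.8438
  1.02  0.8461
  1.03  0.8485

σ√T = 0.42 × 0.7071 = 0.2970
d₁ = [ln(190/140) + (0.031 − 0.025 + 0.42²/2)·0.5] / 0.2970 = [0.3054 + 0.0471] / 0.2970 = 1.1869 → 1.19
d₂ = d₁ − σ√T = 1.1869 − 0.2970 = 0.8899 → 0.89
Risk-neutral Pr[S_T > K] = N(d₂) = N(0.89) = 0.8133

0.8133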